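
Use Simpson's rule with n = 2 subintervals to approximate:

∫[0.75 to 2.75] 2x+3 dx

f(x) = 2x+3
a = 0.75, b = 2.75, n = 2
h = (b - a)/n = 1.000000

Simpson's rule: (h/3)[f(x₀) + 4f(x₁) + 2f(x₂) + ... + f(xₙ)]

x_0 = 0.7500, f(x_0) = 4.500000, coefficient = 1
x_1 = 1.7500, f(x_1) = 6.500000, coefficient = 4
x_2 = 2.7500, f(x_2) = 8.500000, coefficient = 1

I ≈ (1.000000/3) × 39.000000 = 13.000000
Exact value: 13.000000
Error: 0.000000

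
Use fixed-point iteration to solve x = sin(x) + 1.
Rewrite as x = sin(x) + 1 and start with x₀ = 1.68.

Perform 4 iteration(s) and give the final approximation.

Equation: x = sin(x) + 1
Fixed-point form: x = sin(x) + 1
x₀ = 1.68

x_1 = g(1.680000) = 1.994043
x_2 = g(1.994043) = 1.911760
x_3 = g(1.911760) = 1.942433
x_4 = g(1.942433) = 1.931734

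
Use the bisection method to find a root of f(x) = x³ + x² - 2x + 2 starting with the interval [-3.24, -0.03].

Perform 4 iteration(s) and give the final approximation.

f(x) = x³ + x² - 2x + 2
Initial interval: [-3.24, -0.03]

Iteration 1:
  c_1 = (-3.240000 + (-0.030000))/2 = -1.635000
  f(c_1) = f(-1.635000) = 3.572502
  f(a) × f(c) < 0, new interval: [-3.240000, -1.635000]
Iteration 2:
  c_2 = (-3.240000 + (-1.635000))/2 = -2.437500
  f(c_2) = f(-2.437500) = -1.665771
  f(a) × f(c) ≥ 0, new interval: [-2.437500, -1.635000]
Iteration 3:
  c_3 = (-2.437500 + (-1.635000))/2 = -2.036250
  f(c_3) = f(-2.036250) = 1.775882
  f(a) × f(c) < 0, new interval: [-2.437500, -2.036250]
Iteration 4:
  c_4 = (-2.437500 + (-2.036250))/2 = -2.236875
  f(c_4) = f(-2.236875) = 0.284910
  f(a) × f(c) < 0, new interval: [-2.437500, -2.236875]

After 4 iteration(s), the approximation is c_4 = -2.236875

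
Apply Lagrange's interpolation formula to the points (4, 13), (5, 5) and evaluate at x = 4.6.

Lagrange interpolation formula:
P(x) = Σ yᵢ × Lᵢ(x)
where Lᵢ(x) = Π_{j≠i} (x - xⱼ)/(xᵢ - xⱼ)

L_0(4.6) = (4.6 - 5)/(4 - 5) = 0.400000
L_1(4.6) = (4.6 - 4)/(5 - 4) = 0.600000

P(4.6) = 13×L_0(4.6) + 5×L_1(4.6)
P(4.6) = 8.200000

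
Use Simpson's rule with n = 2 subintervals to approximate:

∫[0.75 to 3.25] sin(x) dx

f(x) = sin(x)
a = 0.75, b = 3.25, n = 2
h = (b - a)/n = 1.250000

Simpson's rule: (h/3)[f(x₀) + 4f(x₁) + 2f(x₂) + ... + f(xₙ)]

x_0 = 0.7500, f(x_0) = 0.681639, coefficient = 1
x_1 = 2.0000, f(x_1) = 0.909297, coefficient = 4
x_2 = 3.2500, f(x_2) = -0.108195, coefficient = 1

I ≈ (1.250000/3) × 4.210633 = 1.754431
Exact value: 1.725819
Error: 0.028612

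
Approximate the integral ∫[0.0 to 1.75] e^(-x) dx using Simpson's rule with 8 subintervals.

f(x) = e^(-x)
a = 0.0, b = 1.75, n = 8
h = (b - a)/n = 0.218750

Simpson's rule: (h/3)[f(x₀) + 4f(x₁) + 2f(x₂) + ... + f(xₙ)]

x_0 = 0.0000, f(x_0) = 1.000000, coefficient = 1
x_1 = 0.2188, f(x_1) = 0.803523, coefficient = 4
x_2 = 0.4375, f(x_2) = 0.645649, coefficient = 2
x_3 = 0.6562, f(x_3) = 0.518793, coefficient = 4
x_4 = 0.8750, f(x_4) = 0.416862, coefficient = 2
x_5 = 1.0938, f(x_5) = 0.334958, coefficient = 4
x_6 = 1.3125, f(x_6) = 0.269146, coefficient = 2
x_7 = 1.5312, f(x_7) = 0.216265, coefficient = 4
x_8 = 1.7500, f(x_8) = 0.173774, coefficient = 1

I ≈ (0.218750/3) × 11.331244 = 0.826237
Exact value: 0.826226
Error: 0.000010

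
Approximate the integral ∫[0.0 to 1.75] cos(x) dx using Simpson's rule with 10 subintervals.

f(x) = cos(x)
a = 0.0, b = 1.75, n = 10
h = (b - a)/n = 0.175000

Simpson's rule: (h/3)[f(x₀) + 4f(x₁) + 2f(x₂) + ... + f(xₙ)]

x_0 = 0.0000, f(x_0) = 1.000000, coefficient = 1
x_1 = 0.1750, f(x_1) = 0.984727, coefficient = 4
x_2 = 0.3500, f(x_2) = 0.939373, coefficient = 2
x_3 = 0.5250, f(x_3) = 0.865324, coefficient = 4
x_4 = 0.7000, f(x_4) = 0.764842, coefficient = 2
x_5 = 0.8750, f(x_5) = 0.640997, coefficient = 4
x_6 = 1.0500, f(x_6) = 0.497571, coefficient = 2
x_7 = 1.2250, f(x_7) = 0.338946, coefficient = 4
x_8 = 1.4000, f(x_8) = 0.169967, coefficient = 2
x_9 = 1.5750, f(x_9) = -0.004204, coefficient = 4
x_10 = 1.7500, f(x_10) = -0.178246, coefficient = 1

I ≈ (0.175000/3) × 16.868419 = 0.983991
Exact value: 0.983986
Error: 0.000005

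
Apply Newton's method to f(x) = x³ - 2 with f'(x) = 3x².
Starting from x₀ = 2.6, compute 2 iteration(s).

f(x) = x³ - 2
f'(x) = 3x²
x₀ = 2.6

Newton-Raphson formula: x_{n+1} = x_n - f(x_n)/f'(x_n)

Iteration 1:
  f(2.600000) = 15.576000
  f'(2.600000) = 20.280000
  x_1 = 2.600000 - 15.576000/20.280000 = 1.831953
Iteration 2:
  f(1.831953) = 4.148126
  f'(1.831953) = 10.068152
  x_2 = 1.831953 - 4.148126/10.068152 = 1.419948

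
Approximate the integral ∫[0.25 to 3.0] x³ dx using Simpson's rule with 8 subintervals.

f(x) = x³
a = 0.25, b = 3.0, n = 8
h = (b - a)/n = 0.343750

Simpson's rule: (h/3)[f(x₀) + 4f(x₁) + 2f(x₂) + ... + f(xₙ)]

x_0 = 0.2500, f(x_0) = 0.015625, coefficient = 1
x_1 = 0.5938, f(x_1) = 0.209320, coefficient = 4
x_2 = 0.9375, f(x_2) = 0.823975, coefficient = 2
x_3 = 1.2812, f(x_3) = 2.103302, coefficient = 4
x_4 = 1.6250, f(x_4) = 4.291016, coefficient = 2
x_5 = 1.9688, f(x_5) = 7.630829, coefficient = 4
x_6 = 2.3125, f(x_6) = 12.366455, coefficient = 2
x_7 = 2.6562, f(x_7) = 18.741608, coefficient = 4
x_8 = 3.0000, f(x_8) = 27.000000, coefficient = 1

I ≈ (0.343750/3) × 176.718750 = 20.249023
Exact value: 20.249023
Error: 0.000000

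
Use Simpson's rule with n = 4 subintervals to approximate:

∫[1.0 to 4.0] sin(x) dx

f(x) = sin(x)
a = 1.0, b = 4.0, n = 4
h = (b - a)/n = 0.750000

Simpson's rule: (h/3)[f(x₀) + 4f(x₁) + 2f(x₂) + ... + f(xₙ)]

x_0 = 1.0000, f(x_0) = 0.841471, coefficient = 1
x_1 = 1.7500, f(x_1) = 0.983986, coefficient = 4
x_2 = 2.5000, f(x_2) = 0.598472, coefficient = 2
x_3 = 3.2500, f(x_3) = -0.108195, coefficient = 4
x_4 = 4.0000, f(x_4) = -0.756802, coefficient = 1

I ≈ (0.750000/3) × 4.784776 = 1.196194
Exact value: 1.193946
Error: 0.002248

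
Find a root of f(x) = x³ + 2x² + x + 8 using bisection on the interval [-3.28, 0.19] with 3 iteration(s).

f(x) = x³ + 2x² + x + 8
Initial interval: [-3.28, 0.19]

Iteration 1:
  c_1 = (-3.280000 + 0.190000)/2 = -1.545000
  f(c_1) = f(-1.545000) = 7.541096
  f(a) × f(c) < 0, new interval: [-3.280000, -1.545000]
Iteration 2:
  c_2 = (-3.280000 + (-1.545000))/2 = -2.412500
  f(c_2) = f(-2.412500) = 3.186686
  f(a) × f(c) < 0, new interval: [-3.280000, -2.412500]
Iteration 3:
  c_3 = (-3.280000 + (-2.412500))/2 = -2.846250
  f(c_3) = f(-2.846250) = -1.701839
  f(a) × f(c) ≥ 0, new interval: [-2.846250, -2.412500]

After 3 iteration(s), the approximation is c_3 = -2.846250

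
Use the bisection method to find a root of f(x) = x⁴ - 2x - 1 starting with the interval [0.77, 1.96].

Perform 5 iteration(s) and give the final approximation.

f(x) = x⁴ - 2x - 1
Initial interval: [0.77, 1.96]

Iteration 1:
  c_1 = (0.770000 + 1.960000)/2 = 1.365000
  f(c_1) = f(1.365000) = -0.258393
  f(a) × f(c) ≥ 0, new interval: [1.365000, 1.960000]
Iteration 2:
  c_2 = (1.365000 + 1.960000)/2 = 1.662500
  f(c_2) = f(1.662500) = 3.314178
  f(a) × f(c) < 0, new interval: [1.365000, 1.662500]
Iteration 3:
  c_3 = (1.365000 + 1.662500)/2 = 1.513750
  f(c_3) = f(1.513750) = 1.223193
  f(a) × f(c) < 0, new interval: [1.365000, 1.513750]
Iteration 4:
  c_4 = (1.365000 + 1.513750)/2 = 1.439375
  f(c_4) = f(1.439375) = 0.413607
  f(a) × f(c) < 0, new interval: [1.365000, 1.439375]
Iteration 5:
  c_5 = (1.365000 + 1.439375)/2 = 1.402188
  f(c_5) = f(1.402188) = 0.061291
  f(a) × f(c) < 0, new interval: [1.365000, 1.402188]

After 5 iteration(s), the approximation is c_5 = 1.402188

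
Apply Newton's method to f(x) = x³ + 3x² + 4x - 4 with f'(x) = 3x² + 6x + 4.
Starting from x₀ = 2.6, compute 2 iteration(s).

f(x) = x³ + 3x² + 4x - 4
f'(x) = 3x² + 6x + 4
x₀ = 2.6

Newton-Raphson formula: x_{n+1} = x_n - f(x_n)/f'(x_n)

Iteration 1:
  f(2.600000) = 44.256000
  f'(2.600000) = 39.880000
  x_1 = 2.600000 - 44.256000/39.880000 = 1.490271
Iteration 2:
  f(1.490271) = 11.933558
  f'(1.490271) = 19.604346
  x_2 = 1.490271 - 11.933558/19.604346 = 0.881551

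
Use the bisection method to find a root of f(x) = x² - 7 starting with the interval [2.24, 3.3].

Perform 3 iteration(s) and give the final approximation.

f(x) = x² - 7
Initial interval: [2.24, 3.3]

Iteration 1:
  c_1 = (2.240000 + 3.300000)/2 = 2.770000
  f(c_1) = f(2.770000) = 0.672900
  f(a) × f(c) < 0, new interval: [2.240000, 2.770000]
Iteration 2:
  c_2 = (2.240000 + 2.770000)/2 = 2.505000
  f(c_2) = f(2.505000) = -0.724975
  f(a) × f(c) ≥ 0, new interval: [2.505000, 2.770000]
Iteration 3:
  c_3 = (2.505000 + 2.770000)/2 = 2.637500
  f(c_3) = f(2.637500) = -0.043594
  f(a) × f(c) ≥ 0, new interval: [2.637500, 2.770000]

After 3 iteration(s), the approximation is c_3 = 2.637500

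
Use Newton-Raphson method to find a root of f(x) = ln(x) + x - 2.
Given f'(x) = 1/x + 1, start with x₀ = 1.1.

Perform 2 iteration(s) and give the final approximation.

f(x) = ln(x) + x - 2
f'(x) = 1/x + 1
x₀ = 1.1

Newton-Raphson formula: x_{n+1} = x_n - f(x_n)/f'(x_n)

Iteration 1:
  f(1.100000) = -0.804690
  f'(1.100000) = 1.909091
  x_1 = 1.100000 - (-0.804690)/1.909091 = 1.521504
Iteration 2:
  f(1.521504) = -0.058796
  f'(1.521504) = 1.657244
  x_2 = 1.521504 - (-0.058796)/1.657244 = 1.556983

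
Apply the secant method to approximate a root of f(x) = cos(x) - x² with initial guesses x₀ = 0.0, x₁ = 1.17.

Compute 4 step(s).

f(x) = cos(x) - x²
x₀ = 0.0, x₁ = 1.17

Secant formula: x_{n+1} = x_n - f(x_n)(x_n - x_{n-1})/(f(x_n) - f(x_{n-1}))

Iteration 1:
  f(0.000000) = 1.000000
  f(1.170000) = -0.978748
  x_2 = 1.170000 - (-0.978748)×(1.170000 - 0.000000)/(-0.978748 - 1.000000)
       = 0.591283
Iteration 2:
  f(1.170000) = -0.978748
  f(0.591283) = 0.480611
  x_3 = 0.591283 - 0.480611×(0.591283 - 1.170000)/(0.480611 - (-0.978748))
       = 0.781872
Iteration 3:
  f(0.591283) = 0.480611
  f(0.781872) = 0.098272
  x_4 = 0.781872 - 0.098272×(0.781872 - 0.591283)/(0.098272 - 0.480611)
       = 0.830859
Iteration 4:
  f(0.781872) = 0.098272
  f(0.830859) = -0.016085
  x_5 = 0.830859 - (-0.016085)×(0.830859 - 0.781872)/(-0.016085 - 0.098272)
       = 0.823969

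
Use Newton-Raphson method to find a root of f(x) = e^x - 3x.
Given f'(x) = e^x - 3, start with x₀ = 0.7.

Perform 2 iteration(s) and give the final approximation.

f(x) = e^x - 3x
f'(x) = e^x - 3
x₀ = 0.7

Newton-Raphson formula: x_{n+1} = x_n - f(x_n)/f'(x_n)

Iteration 1:
  f(0.700000) = -0.086247
  f'(0.700000) = -0.986247
  x_1 = 0.700000 - (-0.086247)/(-0.986247) = 0.612550
Iteration 2:
  f(0.612550) = 0.007480
  f'(0.612550) = -1.154869
  x_2 = 0.612550 - 0.007480/(-1.154869) = 0.619027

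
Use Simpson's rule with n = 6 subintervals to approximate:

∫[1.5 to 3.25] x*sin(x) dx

f(x) = x*sin(x)
a = 1.5, b = 3.25, n = 6
h = (b - a)/n = 0.291667

Simpson's rule: (h/3)[f(x₀) + 4f(x₁) + 2f(x₂) + ... + f(xₙ)]

x_0 = 1.5000, f(x_0) = 1.496242, coefficient = 1
x_1 = 1.7917, f(x_1) = 1.748142, coefficient = 4
x_2 = 2.0833, f(x_2) = 1.815632, coefficient = 2
x_3 = 2.3750, f(x_3) = 1.647502, coefficient = 4
x_4 = 2.6667, f(x_4) = 1.219394, coefficient = 2
x_5 = 2.9583, f(x_5) = 0.539113, coefficient = 4
x_6 = 3.2500, f(x_6) = -0.351634, coefficient = 1

I ≈ (0.291667/3) × 22.953685 = 2.231608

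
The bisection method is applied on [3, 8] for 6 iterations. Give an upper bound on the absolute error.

Bisection error bound: |error| ≤ (b-a)/2^n
|error| ≤ (8 - 3)/2^6 = 5/2^6
|error| ≤ 0.0781250000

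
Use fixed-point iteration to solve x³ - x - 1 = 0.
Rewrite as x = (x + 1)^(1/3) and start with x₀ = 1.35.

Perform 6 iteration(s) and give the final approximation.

Equation: x³ - x - 1 = 0
Fixed-point form: x = (x + 1)^(1/3)
x₀ = 1.35

x_1 = g(1.350000) = 1.329503
x_2 = g(1.329503) = 1.325626
x_3 = g(1.325626) = 1.324890
x_4 = g(1.324890) = 1.324751
x_5 = g(1.324751) = 1.324724
x_6 = g(1.324724) = 1.324719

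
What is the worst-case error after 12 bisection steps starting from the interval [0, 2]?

Bisection error bound: |error| ≤ (b-a)/2^n
|error| ≤ (2 - 0)/2^12 = 2/2^12
|error| ≤ 0.0004882812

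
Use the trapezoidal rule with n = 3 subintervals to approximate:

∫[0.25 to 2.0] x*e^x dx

f(x) = x*e^x
a = 0.25, b = 2.0, n = 3
h = (b - a)/n = 0.583333

Trapezoidal rule: (h/2)[f(x₀) + 2f(x₁) + 2f(x₂) + ... + f(xₙ)]

x_0 = 0.2500, f(x_0) = 0.321006, coefficient = 1
x_1 = 0.8333, f(x_1) = 1.917480, coefficient = 2
x_2 = 1.4167, f(x_2) = 5.841417, coefficient = 2
x_3 = 2.0000, f(x_3) = 14.778112, coefficient = 1

I ≈ (0.583333/2) × 30.616912 = 8.929933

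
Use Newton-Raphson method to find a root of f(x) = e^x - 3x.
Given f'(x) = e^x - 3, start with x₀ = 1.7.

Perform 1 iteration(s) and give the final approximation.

f(x) = e^x - 3x
f'(x) = e^x - 3
x₀ = 1.7

Newton-Raphson formula: x_{n+1} = x_n - f(x_n)/f'(x_n)

Iteration 1:
  f(1.700000) = 0.373947
  f'(1.700000) = 2.473947
  x_1 = 1.700000 - 0.373947/2.473947 = 1.548846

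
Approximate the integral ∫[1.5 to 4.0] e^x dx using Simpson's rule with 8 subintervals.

f(x) = e^x
a = 1.5, b = 4.0, n = 8
h = (b - a)/n = 0.312500

Simpson's rule: (h/3)[f(x₀) + 4f(x₁) + 2f(x₂) + ... + f(xₙ)]

x_0 = 1.5000, f(x_0) = 4.481689, coefficient = 1
x_1 = 1.8125, f(x_1) = 6.125743, coefficient = 4
x_2 = 2.1250, f(x_2) = 8.372897, coefficient = 2
x_3 = 2.4375, f(x_3) = 11.444394, coefficient = 4
x_4 = 2.7500, f(x_4) = 15.642632, coefficient = 2
x_5 = 3.0625, f(x_5) = 21.380943, coefficient = 4
x_6 = 3.3750, f(x_6) = 29.224284, coefficient = 2
x_7 = 3.6875, f(x_7) = 39.944860, coefficient = 4
x_8 = 4.0000, f(x_8) = 54.598150, coefficient = 1

I ≈ (0.312500/3) × 481.143222 = 50.119086
Exact value: 50.116461
Error: 0.002625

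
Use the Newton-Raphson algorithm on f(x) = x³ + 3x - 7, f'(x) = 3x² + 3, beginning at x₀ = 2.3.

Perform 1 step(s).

f(x) = x³ + 3x - 7
f'(x) = 3x² + 3
x₀ = 2.3

Newton-Raphson formula: x_{n+1} = x_n - f(x_n)/f'(x_n)

Iteration 1:
  f(2.300000) = 12.067000
  f'(2.300000) = 18.870000
  x_1 = 2.300000 - 12.067000/18.870000 = 1.660519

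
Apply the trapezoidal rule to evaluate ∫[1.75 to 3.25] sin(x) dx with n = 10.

f(x) = sin(x)
a = 1.75, b = 3.25, n = 10
h = (b - a)/n = 0.150000

Trapezoidal rule: (h/2)[f(x₀) + 2f(x₁) + 2f(x₂) + ... + f(xₙ)]

x_0 = 1.7500, f(x_0) = 0.983986, coefficient = 1
x_1 = 1.9000, f(x_1) = 0.946300, coefficient = 2
x_2 = 2.0500, f(x_2) = 0.887362, coefficient = 2
x_3 = 2.2000, f(x_3) = 0.808496, coefficient = 2
x_4 = 2.3500, f(x_4) = 0.711473, coefficient = 2
x_5 = 2.5000, f(x_5) = 0.598472, coefficient = 2
x_6 = 2.6500, f(x_6) = 0.472031, coefficient = 2
x_7 = 2.8000, f(x_7) = 0.334988, coefficient = 2
x_8 = 2.9500, f(x_8) = 0.190423, coefficient = 2
x_9 = 3.1000, f(x_9) = 0.041581, coefficient = 2
x_10 = 3.2500, f(x_10) = -0.108195, coefficient = 1

I ≈ (0.150000/2) × 10.858044 = 0.814353
Exact value: 0.815884
Error: 0.001530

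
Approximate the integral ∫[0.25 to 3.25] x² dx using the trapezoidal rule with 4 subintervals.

f(x) = x²
a = 0.25, b = 3.25, n = 4
h = (b - a)/n = 0.750000

Trapezoidal rule: (h/2)[f(x₀) + 2f(x₁) + 2f(x₂) + ... + f(xₙ)]

x_0 = 0.2500, f(x_0) = 0.062500, coefficient = 1
x_1 = 1.0000, f(x_1) = 1.000000, coefficient = 2
x_2 = 1.7500, f(x_2) = 3.062500, coefficient = 2
x_3 = 2.5000, f(x_3) = 6.250000, coefficient = 2
x_4 = 3.2500, f(x_4) = 10.562500, coefficient = 1

I ≈ (0.750000/2) × 31.250000 = 11.718750
Exact value: 11.437500
Error: 0.281250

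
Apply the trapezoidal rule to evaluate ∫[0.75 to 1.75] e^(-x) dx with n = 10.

f(x) = e^(-x)
a = 0.75, b = 1.75, n = 10
h = (b - a)/n = 0.100000

Trapezoidal rule: (h/2)[f(x₀) + 2f(x₁) + 2f(x₂) + ... + f(xₙ)]

x_0 = 0.7500, f(x_0) = 0.472367, coefficient = 1
x_1 = 0.8500, f(x_1) = 0.427415, coefficient = 2
x_2 = 0.9500, f(x_2) = 0.386741, coefficient = 2
x_3 = 1.0500, f(x_3) = 0.349938, coefficient = 2
x_4 = 1.1500, f(x_4) = 0.316637, coefficient = 2
x_5 = 1.2500, f(x_5) = 0.286505, coefficient = 2
x_6 = 1.3500, f(x_6) = 0.259240, coefficient = 2
x_7 = 1.4500, f(x_7) = 0.234570, coefficient = 2
x_8 = 1.5500, f(x_8) = 0.212248, coefficient = 2
x_9 = 1.6500, f(x_9) = 0.192050, coefficient = 2
x_10 = 1.7500, f(x_10) = 0.173774, coefficient = 1

I ≈ (0.100000/2) × 5.976828 = 0.298841
Exact value: 0.298593
Error: 0.000249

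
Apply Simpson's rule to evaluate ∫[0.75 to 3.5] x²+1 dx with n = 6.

f(x) = x²+1
a = 0.75, b = 3.5, n = 6
h = (b - a)/n = 0.458333

Simpson's rule: (h/3)[f(x₀) + 4f(x₁) + 2f(x₂) + ... + f(xₙ)]

x_0 = 0.7500, f(x_0) = 1.562500, coefficient = 1
x_1 = 1.2083, f(x_1) = 2.460069, coefficient = 4
x_2 = 1.6667, f(x_2) = 3.777778, coefficient = 2
x_3 = 2.1250, f(x_3) = 5.515625, coefficient = 4
x_4 = 2.5833, f(x_4) = 7.673611, coefficient = 2
x_5 = 3.0417, f(x_5) = 10.251736, coefficient = 4
x_6 = 3.5000, f(x_6) = 13.250000, coefficient = 1

I ≈ (0.458333/3) × 110.625000 = 16.901042
Exact value: 16.901042
Error: 0.000000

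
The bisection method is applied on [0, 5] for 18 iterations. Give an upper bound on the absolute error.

Bisection error bound: |error| ≤ (b-a)/2^n
|error| ≤ (5 - 0)/2^18 = 5/2^18
|error| ≤ 0.0000190735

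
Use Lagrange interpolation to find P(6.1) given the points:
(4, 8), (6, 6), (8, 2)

Lagrange interpolation formula:
P(x) = Σ yᵢ × Lᵢ(x)
where Lᵢ(x) = Π_{j≠i} (x - xⱼ)/(xᵢ - xⱼ)

L_0(6.1) = (6.1 - 6)/(4 - 6) × (6.1 - 8)/(4 - 8) = -0.023750
L_1(6.1) = (6.1 - 4)/(6 - 4) × (6.1 - 8)/(6 - 8) = 0.997500
L_2(6.1) = (6.1 - 4)/(8 - 4) × (6.1 - 6)/(8 - 6) = 0.026250

P(6.1) = 8×L_0(6.1) + 6×L_1(6.1) + 2×L_2(6.1)
P(6.1) = 5.847500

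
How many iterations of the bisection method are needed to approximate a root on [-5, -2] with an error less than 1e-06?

We need (b-a)/2^n ≤ 1e-06
(-2 - (-5))/2^n ≤ 1e-06
3/2^n ≤ 1e-06
2^n ≥ 3000000
n ≥ log₂(3000000) = 21.52
n ≥ 22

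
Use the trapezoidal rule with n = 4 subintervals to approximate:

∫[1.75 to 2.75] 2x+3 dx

f(x) = 2x+3
a = 1.75, b = 2.75, n = 4
h = (b - a)/n = 0.250000

Trapezoidal rule: (h/2)[f(x₀) + 2f(x₁) + 2f(x₂) + ... + f(xₙ)]

x_0 = 1.7500, f(x_0) = 6.500000, coefficient = 1
x_1 = 2.0000, f(x_1) = 7.000000, coefficient = 2
x_2 = 2.2500, f(x_2) = 7.500000, coefficient = 2
x_3 = 2.5000, f(x_3) = 8.000000, coefficient = 2
x_4 = 2.7500, f(x_4) = 8.500000, coefficient = 1

I ≈ (0.250000/2) × 60.000000 = 7.500000
Exact value: 7.500000
Error: 0.000000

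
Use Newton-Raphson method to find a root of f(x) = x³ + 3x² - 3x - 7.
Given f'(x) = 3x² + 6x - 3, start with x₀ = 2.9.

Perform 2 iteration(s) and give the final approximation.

f(x) = x³ + 3x² - 3x - 7
f'(x) = 3x² + 6x - 3
x₀ = 2.9

Newton-Raphson formula: x_{n+1} = x_n - f(x_n)/f'(x_n)

Iteration 1:
  f(2.900000) = 33.919000
  f'(2.900000) = 39.630000
  x_1 = 2.900000 - 33.919000/39.630000 = 2.044108
Iteration 2:
  f(2.044108) = 7.943863
  f'(2.044108) = 21.799781
  x_2 = 2.044108 - 7.943863/21.799781 = 1.679707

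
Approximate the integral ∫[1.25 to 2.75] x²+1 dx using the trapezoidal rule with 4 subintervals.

f(x) = x²+1
a = 1.25, b = 2.75, n = 4
h = (b - a)/n = 0.375000

Trapezoidal rule: (h/2)[f(x₀) + 2f(x₁) + 2f(x₂) + ... + f(xₙ)]

x_0 = 1.2500, f(x_0) = 2.562500, coefficient = 1
x_1 = 1.6250, f(x_1) = 3.640625, coefficient = 2
x_2 = 2.0000, f(x_2) = 5.000000, coefficient = 2
x_3 = 2.3750, f(x_3) = 6.640625, coefficient = 2
x_4 = 2.7500, f(x_4) = 8.562500, coefficient = 1

I ≈ (0.375000/2) × 41.687500 = 7.816406
Exact value: 7.781250
Error: 0.035156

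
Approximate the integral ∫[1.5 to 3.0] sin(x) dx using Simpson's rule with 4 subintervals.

f(x) = sin(x)
a = 1.5, b = 3.0, n = 4
h = (b - a)/n = 0.375000

Simpson's rule: (h/3)[f(x₀) + 4f(x₁) + 2f(x₂) + ... + f(xₙ)]

x_0 = 1.5000, f(x_0) = 0.997495, coefficient = 1
x_1 = 1.8750, f(x_1) = 0.954086, coefficient = 4
x_2 = 2.2500, f(x_2) = 0.778073, coefficient = 2
x_3 = 2.6250, f(x_3) = 0.493920, coefficient = 4
x_4 = 3.0000, f(x_4) = 0.141120, coefficient = 1

I ≈ (0.375000/3) × 8.486786 = 1.060848
Exact value: 1.060730
Error: 0.000119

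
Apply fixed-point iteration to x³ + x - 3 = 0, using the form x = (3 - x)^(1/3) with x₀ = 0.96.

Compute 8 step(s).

Equation: x³ + x - 3 = 0
Fixed-point form: x = (3 - x)^(1/3)
x₀ = 0.96

x_1 = g(0.960000) = 1.268265
x_2 = g(1.268265) = 1.200864
x_3 = g(1.200864) = 1.216246
x_4 = g(1.216246) = 1.212770
x_5 = g(1.212770) = 1.213557
x_6 = g(1.213557) = 1.213379
x_7 = g(1.213379) = 1.213419
x_8 = g(1.213419) = 1.213410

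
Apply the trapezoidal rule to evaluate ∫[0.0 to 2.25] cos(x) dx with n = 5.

f(x) = cos(x)
a = 0.0, b = 2.25, n = 5
h = (b - a)/n = 0.450000

Trapezoidal rule: (h/2)[f(x₀) + 2f(x₁) + 2f(x₂) + ... + f(xₙ)]

x_0 = 0.0000, f(x_0) = 1.000000, coefficient = 1
x_1 = 0.4500, f(x_1) = 0.900447, coefficient = 2
x_2 = 0.9000, f(x_2) = 0.621610, coefficient = 2
x_3 = 1.3500, f(x_3) = 0.219007, coefficient = 2
x_4 = 1.8000, f(x_4) = -0.227202, coefficient = 2
x_5 = 2.2500, f(x_5) = -0.628174, coefficient = 1

I ≈ (0.450000/2) × 3.399550 = 0.764899
Exact value: 0.778073
Error: 0.013175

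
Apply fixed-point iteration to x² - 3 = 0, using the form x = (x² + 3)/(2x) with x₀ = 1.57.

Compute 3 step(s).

Equation: x² - 3 = 0
Fixed-point form: x = (x² + 3)/(2x)
x₀ = 1.57

x_1 = g(1.570000) = 1.740414
x_2 = g(1.740414) = 1.732071
x_3 = g(1.732071) = 1.732051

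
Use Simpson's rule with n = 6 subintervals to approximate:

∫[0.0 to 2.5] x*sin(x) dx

f(x) = x*sin(x)
a = 0.0, b = 2.5, n = 6
h = (b - a)/n = 0.416667

Simpson's rule: (h/3)[f(x₀) + 4f(x₁) + 2f(x₂) + ... + f(xₙ)]

x_0 = 0.0000, f(x_0) = 0.000000, coefficient = 1
x_1 = 0.4167, f(x_1) = 0.168631, coefficient = 4
x_2 = 0.8333, f(x_2) = 0.616814, coefficient = 2
x_3 = 1.2500, f(x_3) = 1.186231, coefficient = 4
x_4 = 1.6667, f(x_4) = 1.659013, coefficient = 2
x_5 = 2.0833, f(x_5) = 1.815632, coefficient = 4
x_6 = 2.5000, f(x_6) = 1.496180, coefficient = 1

I ≈ (0.416667/3) × 18.729809 = 2.601362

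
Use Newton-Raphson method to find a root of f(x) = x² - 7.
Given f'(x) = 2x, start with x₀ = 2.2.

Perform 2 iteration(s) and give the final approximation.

f(x) = x² - 7
f'(x) = 2x
x₀ = 2.2

Newton-Raphson formula: x_{n+1} = x_n - f(x_n)/f'(x_n)

Iteration 1:
  f(2.200000) = -2.160000
  f'(2.200000) = 4.400000
  x_1 = 2.200000 - (-2.160000)/4.400000 = 2.690909
Iteration 2:
  f(2.690909) = 0.240992
  f'(2.690909) = 5.381818
  x_2 = 2.690909 - 0.240992/5.381818 = 2.646130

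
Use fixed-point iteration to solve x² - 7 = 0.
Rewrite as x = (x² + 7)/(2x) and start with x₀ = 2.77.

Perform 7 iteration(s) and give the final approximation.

Equation: x² - 7 = 0
Fixed-point form: x = (x² + 7)/(2x)
x₀ = 2.77

x_1 = g(2.770000) = 2.648538
x_2 = g(2.648538) = 2.645753
x_3 = g(2.645753) = 2.645751
x_4 = g(2.645751) = 2.645751
x_5 = g(2.645751) = 2.645751
x_6 = g(2.645751) = 2.645751
x_7 = g(2.645751) = 2.645751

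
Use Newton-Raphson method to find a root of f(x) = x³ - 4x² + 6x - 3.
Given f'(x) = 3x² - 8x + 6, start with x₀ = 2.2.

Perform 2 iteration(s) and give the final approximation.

f(x) = x³ - 4x² + 6x - 3
f'(x) = 3x² - 8x + 6
x₀ = 2.2

Newton-Raphson formula: x_{n+1} = x_n - f(x_n)/f'(x_n)

Iteration 1:
  f(2.200000) = 1.488000
  f'(2.200000) = 2.920000
  x_1 = 2.200000 - 1.488000/2.920000 = 1.690411
Iteration 2:
  f(1.690411) = 0.542840
  f'(1.690411) = 1.049180
  x_2 = 1.690411 - 0.542840/1.049180 = 1.173016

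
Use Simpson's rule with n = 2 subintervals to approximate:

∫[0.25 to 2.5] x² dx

f(x) = x²
a = 0.25, b = 2.5, n = 2
h = (b - a)/n = 1.125000

Simpson's rule: (h/3)[f(x₀) + 4f(x₁) + 2f(x₂) + ... + f(xₙ)]

x_0 = 0.2500, f(x_0) = 0.062500, coefficient = 1
x_1 = 1.3750, f(x_1) = 1.890625, coefficient = 4
x_2 = 2.5000, f(x_2) = 6.250000, coefficient = 1

I ≈ (1.125000/3) × 13.875000 = 5.203125
Exact value: 5.203125
Error: 0.000000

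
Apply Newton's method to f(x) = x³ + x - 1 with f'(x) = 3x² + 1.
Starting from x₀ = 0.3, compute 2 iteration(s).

f(x) = x³ + x - 1
f'(x) = 3x² + 1
x₀ = 0.3

Newton-Raphson formula: x_{n+1} = x_n - f(x_n)/f'(x_n)

Iteration 1:
  f(0.300000) = -0.673000
  f'(0.300000) = 1.270000
  x_1 = 0.300000 - (-0.673000)/1.270000 = 0.829921
Iteration 2:
  f(0.829921) = 0.401546
  f'(0.829921) = 3.066308
  x_2 = 0.829921 - 0.401546/3.066308 = 0.698967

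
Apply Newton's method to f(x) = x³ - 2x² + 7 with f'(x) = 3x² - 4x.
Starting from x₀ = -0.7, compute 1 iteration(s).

f(x) = x³ - 2x² + 7
f'(x) = 3x² - 4x
x₀ = -0.7

Newton-Raphson formula: x_{n+1} = x_n - f(x_n)/f'(x_n)

Iteration 1:
  f(-0.700000) = 5.677000
  f'(-0.700000) = 4.270000
  x_1 = -0.700000 - 5.677000/4.270000 = -2.029508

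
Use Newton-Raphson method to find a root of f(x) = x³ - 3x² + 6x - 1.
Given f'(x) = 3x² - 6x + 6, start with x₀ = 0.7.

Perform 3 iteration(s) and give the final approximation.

f(x) = x³ - 3x² + 6x - 1
f'(x) = 3x² - 6x + 6
x₀ = 0.7

Newton-Raphson formula: x_{n+1} = x_n - f(x_n)/f'(x_n)

Iteration 1:
  f(0.700000) = 2.073000
  f'(0.700000) = 3.270000
  x_1 = 0.700000 - 2.073000/3.270000 = 0.066055
Iteration 2:
  f(0.066055) = -0.616471
  f'(0.066055) = 5.616760
  x_2 = 0.066055 - (-0.616471)/5.616760 = 0.175811
Iteration 3:
  f(0.175811) = -0.032430
  f'(0.175811) = 5.037864
  x_3 = 0.175811 - (-0.032430)/5.037864 = 0.182248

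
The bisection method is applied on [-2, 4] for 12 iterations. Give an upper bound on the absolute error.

Bisection error bound: |error| ≤ (b-a)/2^n
|error| ≤ (4 - (-2))/2^12 = 6/2^12
|error| ≤ 0.0014648438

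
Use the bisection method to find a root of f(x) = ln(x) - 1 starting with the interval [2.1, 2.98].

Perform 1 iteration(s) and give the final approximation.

f(x) = ln(x) - 1
Initial interval: [2.1, 2.98]

Iteration 1:
  c_1 = (2.100000 + 2.980000)/2 = 2.540000
  f(c_1) = f(2.540000) = -0.067836
  f(a) × f(c) ≥ 0, new interval: [2.540000, 2.980000]

After 1 iteration(s), the approximation is c_1 = 2.540000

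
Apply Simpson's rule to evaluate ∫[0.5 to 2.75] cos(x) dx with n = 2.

f(x) = cos(x)
a = 0.5, b = 2.75, n = 2
h = (b - a)/n = 1.125000

Simpson's rule: (h/3)[f(x₀) + 4f(x₁) + 2f(x₂) + ... + f(xₙ)]

x_0 = 0.5000, f(x_0) = 0.877583, coefficient = 1
x_1 = 1.6250, f(x_1) = -0.054177, coefficient = 4
x_2 = 2.7500, f(x_2) = -0.924302, coefficient = 1

I ≈ (1.125000/3) × -0.263428 = -0.098786
Exact value: -0.097765
Error: 0.001021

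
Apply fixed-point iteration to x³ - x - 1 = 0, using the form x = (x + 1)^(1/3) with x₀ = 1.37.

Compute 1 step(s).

Equation: x³ - x - 1 = 0
Fixed-point form: x = (x + 1)^(1/3)
x₀ = 1.37

x_1 = g(1.370000) = 1.333264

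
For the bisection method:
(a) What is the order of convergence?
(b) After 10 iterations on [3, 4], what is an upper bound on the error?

(a) Bisection has linear (order 1) convergence; the error is halved each step.

(b) Error bound = (b-a)/2^n = (4 - 3)/2^{10}
    = 1/2^{10}

(a) 1 (linear); (b) error ≤ 9.77e-04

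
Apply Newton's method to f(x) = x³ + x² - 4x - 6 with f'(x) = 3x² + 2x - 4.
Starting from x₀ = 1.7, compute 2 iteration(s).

f(x) = x³ + x² - 4x - 6
f'(x) = 3x² + 2x - 4
x₀ = 1.7

Newton-Raphson formula: x_{n+1} = x_n - f(x_n)/f'(x_n)

Iteration 1:
  f(1.700000) = -4.997000
  f'(1.700000) = 8.070000
  x_1 = 1.700000 - (-4.997000)/8.070000 = 2.319207
Iteration 2:
  f(2.319207) = 2.576260
  f'(2.319207) = 16.774576
  x_2 = 2.319207 - 2.576260/16.774576 = 2.165626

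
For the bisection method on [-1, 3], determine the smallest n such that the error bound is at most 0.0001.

We need (b-a)/2^n ≤ 0.0001
(3 - (-1))/2^n ≤ 0.0001
4/2^n ≤ 0.0001
2^n ≥ 40000
n ≥ log₂(40000) = 15.29
n ≥ 16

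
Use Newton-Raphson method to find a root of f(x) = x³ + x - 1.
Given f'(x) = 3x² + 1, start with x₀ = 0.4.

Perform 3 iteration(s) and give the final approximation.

f(x) = x³ + x - 1
f'(x) = 3x² + 1
x₀ = 0.4

Newton-Raphson formula: x_{n+1} = x_n - f(x_n)/f'(x_n)

Iteration 1:
  f(0.400000) = -0.536000
  f'(0.400000) = 1.480000
  x_1 = 0.400000 - (-0.536000)/1.480000 = 0.762162
Iteration 2:
  f(0.762162) = 0.204895
  f'(0.762162) = 2.742673
  x_2 = 0.762162 - 0.204895/2.742673 = 0.687456
Iteration 3:
  f(0.687456) = 0.012344
  f'(0.687456) = 2.417786
  x_3 = 0.687456 - 0.012344/2.417786 = 0.682350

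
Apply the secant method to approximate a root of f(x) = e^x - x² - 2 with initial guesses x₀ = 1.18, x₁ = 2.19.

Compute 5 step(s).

f(x) = e^x - x² - 2
x₀ = 1.18, x₁ = 2.19

Secant formula: x_{n+1} = x_n - f(x_n)(x_n - x_{n-1})/(f(x_n) - f(x_{n-1}))

Iteration 1:
  f(1.180000) = -0.138026
  f(2.190000) = 2.139113
  x_2 = 2.190000 - 2.139113×(2.190000 - 1.180000)/(2.139113 - (-0.138026))
       = 1.241220
Iteration 2:
  f(2.190000) = 2.139113
  f(1.241220) = -0.080795
  x_3 = 1.241220 - (-0.080795)×(1.241220 - 2.190000)/(-0.080795 - 2.139113)
       = 1.275751
Iteration 3:
  f(1.241220) = -0.080795
  f(1.275751) = -0.046150
  x_4 = 1.275751 - (-0.046150)×(1.275751 - 1.241220)/(-0.046150 - (-0.080795))
       = 1.321750
Iteration 4:
  f(1.275751) = -0.046150
  f(1.321750) = 0.002955
  x_5 = 1.321750 - 0.002955×(1.321750 - 1.275751)/(0.002955 - (-0.046150))
       = 1.318982
Iteration 5:
  f(1.321750) = 0.002955
  f(1.318982) = -0.000101
  x_6 = 1.318982 - (-0.000101)×(1.318982 - 1.321750)/(-0.000101 - 0.002955)
       = 1.319073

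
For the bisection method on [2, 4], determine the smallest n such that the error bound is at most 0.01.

We need (b-a)/2^n ≤ 0.01
(4 - 2)/2^n ≤ 0.01
2/2^n ≤ 0.01
2^n ≥ 200
n ≥ log₂(200) = 7.64
n ≥ 8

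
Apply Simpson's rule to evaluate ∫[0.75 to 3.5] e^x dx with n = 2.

f(x) = e^x
a = 0.75, b = 3.5, n = 2
h = (b - a)/n = 1.375000

Simpson's rule: (h/3)[f(x₀) + 4f(x₁) + 2f(x₂) + ... + f(xₙ)]

x_0 = 0.7500, f(x_0) = 2.117000, coefficient = 1
x_1 = 2.1250, f(x_1) = 8.372897, coefficient = 4
x_2 = 3.5000, f(x_2) = 33.115452, coefficient = 1

I ≈ (1.375000/3) × 68.724042 = 31.498519
Exact value: 30.998452
Error: 0.500067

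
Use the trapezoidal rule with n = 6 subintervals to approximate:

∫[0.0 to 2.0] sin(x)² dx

f(x) = sin(x)²
a = 0.0, b = 2.0, n = 6
h = (b - a)/n = 0.333333

Trapezoidal rule: (h/2)[f(x₀) + 2f(x₁) + 2f(x₂) + ... + f(xₙ)]

x_0 = 0.0000, f(x_0) = 0.000000, coefficient = 1
x_1 = 0.3333, f(x_1) = 0.107056, coefficient = 2
x_2 = 0.6667, f(x_2) = 0.382381, coefficient = 2
x_3 = 1.0000, f(x_3) = 0.708073, coefficient = 2
x_4 = 1.3333, f(x_4) = 0.944663, coefficient = 2
x_5 = 1.6667, f(x_5) = 0.990837, coefficient = 2
x_6 = 2.0000, f(x_6) = 0.826822, coefficient = 1

I ≈ (0.333333/2) × 7.092844 = 1.182141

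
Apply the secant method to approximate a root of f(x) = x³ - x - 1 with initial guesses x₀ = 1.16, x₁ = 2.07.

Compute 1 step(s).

f(x) = x³ - x - 1
x₀ = 1.16, x₁ = 2.07

Secant formula: x_{n+1} = x_n - f(x_n)(x_n - x_{n-1})/(f(x_n) - f(x_{n-1}))

Iteration 1:
  f(1.160000) = -0.599104
  f(2.070000) = 5.799743
  x_2 = 2.070000 - 5.799743×(2.070000 - 1.160000)/(5.799743 - (-0.599104))
       = 1.245200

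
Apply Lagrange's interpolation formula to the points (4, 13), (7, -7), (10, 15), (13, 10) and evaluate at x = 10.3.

Lagrange interpolation formula:
P(x) = Σ yᵢ × Lᵢ(x)
where Lᵢ(x) = Π_{j≠i} (x - xⱼ)/(xᵢ - xⱼ)

L_0(10.3) = (10.3 - 7)/(4 - 7) × (10.3 - 10)/(4 - 10) × (10.3 - 13)/(4 - 13) = 0.016500
L_1(10.3) = (10.3 - 4)/(7 - 4) × (10.3 - 10)/(7 - 10) × (10.3 - 13)/(7 - 13) = -0.094500
L_2(10.3) = (10.3 - 4)/(10 - 4) × (10.3 - 7)/(10 - 7) × (10.3 - 13)/(10 - 13) = 1.039500
L_3(10.3) = (10.3 - 4)/(13 - 4) × (10.3 - 7)/(13 - 7) × (10.3 - 10)/(13 - 10) = 0.038500

P(10.3) = 13×L_0(10.3) + (-7)×L_1(10.3) + 15×L_2(10.3) + 10×L_3(10.3)
P(10.3) = 16.853500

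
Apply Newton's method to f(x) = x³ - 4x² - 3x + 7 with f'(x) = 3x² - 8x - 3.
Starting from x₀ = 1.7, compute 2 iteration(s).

f(x) = x³ - 4x² - 3x + 7
f'(x) = 3x² - 8x - 3
x₀ = 1.7

Newton-Raphson formula: x_{n+1} = x_n - f(x_n)/f'(x_n)

Iteration 1:
  f(1.700000) = -4.747000
  f'(1.700000) = -7.930000
  x_1 = 1.700000 - (-4.747000)/(-7.930000) = 1.101387
Iteration 2:
  f(1.101387) = 0.179666
  f'(1.101387) = -8.171936
  x_2 = 1.101387 - 0.179666/(-8.171936) = 1.123373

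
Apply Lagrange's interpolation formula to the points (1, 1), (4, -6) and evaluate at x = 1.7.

Lagrange interpolation formula:
P(x) = Σ yᵢ × Lᵢ(x)
where Lᵢ(x) = Π_{j≠i} (x - xⱼ)/(xᵢ - xⱼ)

L_0(1.7) = (1.7 - 4)/(1 - 4) = 0.766667
L_1(1.7) = (1.7 - 1)/(4 - 1) = 0.233333

P(1.7) = 1×L_0(1.7) + (-6)×L_1(1.7)
P(1.7) = -0.633333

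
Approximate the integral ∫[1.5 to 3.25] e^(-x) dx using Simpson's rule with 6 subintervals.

f(x) = e^(-x)
a = 1.5, b = 3.25, n = 6
h = (b - a)/n = 0.291667

Simpson's rule: (h/3)[f(x₀) + 4f(x₁) + 2f(x₂) + ... + f(xₙ)]

x_0 = 1.5000, f(x_0) = 0.223130, coefficient = 1
x_1 = 1.7917, f(x_1) = 0.166682, coefficient = 4
x_2 = 2.0833, f(x_2) = 0.124514, coefficient = 2
x_3 = 2.3750, f(x_3) = 0.093014, coefficient = 4
x_4 = 2.6667, f(x_4) = 0.069483, coefficient = 2
x_5 = 2.9583, f(x_5) = 0.051905, coefficient = 4
x_6 = 3.2500, f(x_6) = 0.038774, coefficient = 1

I ≈ (0.291667/3) × 1.896308 = 0.184363
Exact value: 0.184356
Error: 0.000007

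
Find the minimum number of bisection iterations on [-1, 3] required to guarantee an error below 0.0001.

We need (b-a)/2^n ≤ 0.0001
(3 - (-1))/2^n ≤ 0.0001
4/2^n ≤ 0.0001
2^n ≥ 40000
n ≥ log₂(40000) = 15.29
n ≥ 16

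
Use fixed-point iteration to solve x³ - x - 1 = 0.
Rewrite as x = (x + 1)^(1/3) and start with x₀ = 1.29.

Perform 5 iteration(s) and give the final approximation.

Equation: x³ - x - 1 = 0
Fixed-point form: x = (x + 1)^(1/3)
x₀ = 1.29

x_1 = g(1.290000) = 1.318090
x_2 = g(1.318090) = 1.323458
x_3 = g(1.323458) = 1.324479
x_4 = g(1.324479) = 1.324672
x_5 = g(1.324672) = 1.324709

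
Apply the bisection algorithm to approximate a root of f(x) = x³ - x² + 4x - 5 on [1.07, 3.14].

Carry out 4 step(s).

f(x) = x³ - x² + 4x - 5
Initial interval: [1.07, 3.14]

Iteration 1:
  c_1 = (1.070000 + 3.140000)/2 = 2.105000
  f(c_1) = f(2.105000) = 8.316283
  f(a) × f(c) < 0, new interval: [1.070000, 2.105000]
Iteration 2:
  c_2 = (1.070000 + 2.105000)/2 = 1.587500
  f(c_2) = f(1.587500) = 2.830592
  f(a) × f(c) < 0, new interval: [1.070000, 1.587500]
Iteration 3:
  c_3 = (1.070000 + 1.587500)/2 = 1.328750
  f(c_3) = f(1.328750) = 0.895433
  f(a) × f(c) < 0, new interval: [1.070000, 1.328750]
Iteration 4:
  c_4 = (1.070000 + 1.328750)/2 = 1.199375
  f(c_4) = f(1.199375) = 0.084301
  f(a) × f(c) < 0, new interval: [1.070000, 1.199375]

After 4 iteration(s), the approximation is c_4 = 1.199375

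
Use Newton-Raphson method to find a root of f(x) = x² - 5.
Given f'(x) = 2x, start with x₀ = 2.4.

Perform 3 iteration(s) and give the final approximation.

f(x) = x² - 5
f'(x) = 2x
x₀ = 2.4

Newton-Raphson formula: x_{n+1} = x_n - f(x_n)/f'(x_n)

Iteration 1:
  f(2.400000) = 0.760000
  f'(2.400000) = 4.800000
  x_1 = 2.400000 - 0.760000/4.800000 = 2.241667
Iteration 2:
  f(2.241667) = 0.025069
  f'(2.241667) = 4.483333
  x_2 = 2.241667 - 0.025069/4.483333 = 2.236075
Iteration 3:
  f(2.236075) = 0.000031
  f'(2.236075) = 4.472150
  x_3 = 2.236075 - 0.000031/4.472150 = 2.236068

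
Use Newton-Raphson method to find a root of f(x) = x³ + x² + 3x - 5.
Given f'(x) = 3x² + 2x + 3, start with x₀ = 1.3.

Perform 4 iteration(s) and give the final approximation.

f(x) = x³ + x² + 3x - 5
f'(x) = 3x² + 2x + 3
x₀ = 1.3

Newton-Raphson formula: x_{n+1} = x_n - f(x_n)/f'(x_n)

Iteration 1:
  f(1.300000) = 2.787000
  f'(1.300000) = 10.670000
  x_1 = 1.300000 - 2.787000/10.670000 = 1.038800
Iteration 2:
  f(1.038800) = 0.316483
  f'(1.038800) = 8.314919
  x_2 = 1.038800 - 0.316483/8.314919 = 1.000738
Iteration 3:
  f(1.000738) = 0.005908
  f'(1.000738) = 8.005908
  x_3 = 1.000738 - 0.005908/8.005908 = 1.000000
Iteration 4:
  f(1.000000) = 0.000002
  f'(1.000000) = 8.000002
  x_4 = 1.000000 - 0.000002/8.000002 = 1.000000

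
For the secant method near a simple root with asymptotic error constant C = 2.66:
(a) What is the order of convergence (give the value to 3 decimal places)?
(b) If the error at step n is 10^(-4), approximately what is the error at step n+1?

(a) Secant method has superlinear convergence with order φ = (1+√5)/2 ≈ 1.618.
    This means |e_{n+1}| ≈ C|e_n|^1.618.

(b) With |e_n| = 10^(-4) and C = 2.66:
    |e_{n+1}| ≈ 2.66 × (10^(-4))^1.618 = 2.66 × 10^(-6.47)

(a) ≈ 1.618 (golden ratio); (b) |e_{n+1}| ≈ 8.969e-07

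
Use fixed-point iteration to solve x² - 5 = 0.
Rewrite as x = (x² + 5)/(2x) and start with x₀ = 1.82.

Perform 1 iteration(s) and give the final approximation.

Equation: x² - 5 = 0
Fixed-point form: x = (x² + 5)/(2x)
x₀ = 1.82

x_1 = g(1.820000) = 2.283626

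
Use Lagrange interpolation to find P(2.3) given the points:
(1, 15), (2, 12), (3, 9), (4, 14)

Lagrange interpolation formula:
P(x) = Σ yᵢ × Lᵢ(x)
where Lᵢ(x) = Π_{j≠i} (x - xⱼ)/(xᵢ - xⱼ)

L_0(2.3) = (2.3 - 2)/(1 - 2) × (2.3 - 3)/(1 - 3) × (2.3 - 4)/(1 - 4) = -0.059500
L_1(2.3) = (2.3 - 1)/(2 - 1) × (2.3 - 3)/(2 - 3) × (2.3 - 4)/(2 - 4) = 0.773500
L_2(2.3) = (2.3 - 1)/(3 - 1) × (2.3 - 2)/(3 - 2) × (2.3 - 4)/(3 - 4) = 0.331500
L_3(2.3) = (2.3 - 1)/(4 - 1) × (2.3 - 2)/(4 - 2) × (2.3 - 3)/(4 - 3) = -0.045500

P(2.3) = 15×L_0(2.3) + 12×L_1(2.3) + 9×L_2(2.3) + 14×L_3(2.3)
P(2.3) = 10.736000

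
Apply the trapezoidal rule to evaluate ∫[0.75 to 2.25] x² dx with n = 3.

f(x) = x²
a = 0.75, b = 2.25, n = 3
h = (b - a)/n = 0.500000

Trapezoidal rule: (h/2)[f(x₀) + 2f(x₁) + 2f(x₂) + ... + f(xₙ)]

x_0 = 0.7500, f(x_0) = 0.562500, coefficient = 1
x_1 = 1.2500, f(x_1) = 1.562500, coefficient = 2
x_2 = 1.7500, f(x_2) = 3.062500, coefficient = 2
x_3 = 2.2500, f(x_3) = 5.062500, coefficient = 1

I ≈ (0.500000/2) × 14.875000 = 3.718750
Exact value: 3.656250
Error: 0.062500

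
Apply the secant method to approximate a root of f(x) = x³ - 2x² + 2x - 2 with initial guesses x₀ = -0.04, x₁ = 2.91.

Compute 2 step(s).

f(x) = x³ - 2x² + 2x - 2
x₀ = -0.04, x₁ = 2.91

Secant formula: x_{n+1} = x_n - f(x_n)(x_n - x_{n-1})/(f(x_n) - f(x_{n-1}))

Iteration 1:
  f(-0.040000) = -2.083264
  f(2.910000) = 11.525971
  x_2 = 2.910000 - 11.525971×(2.910000 - (-0.040000))/(11.525971 - (-2.083264))
       = 0.411578
Iteration 2:
  f(2.910000) = 11.525971
  f(0.411578) = -1.445917
  x_3 = 0.411578 - (-1.445917)×(0.411578 - 2.910000)/(-1.445917 - 11.525971)
       = 0.690066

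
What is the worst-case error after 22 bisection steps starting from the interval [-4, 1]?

Bisection error bound: |error| ≤ (b-a)/2^n
|error| ≤ (1 - (-4))/2^22 = 5/2^22
|error| ≤ 0.0000011921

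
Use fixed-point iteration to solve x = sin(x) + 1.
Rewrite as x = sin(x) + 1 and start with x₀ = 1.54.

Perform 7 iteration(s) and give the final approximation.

Equation: x = sin(x) + 1
Fixed-point form: x = sin(x) + 1
x₀ = 1.54

x_1 = g(1.540000) = 1.999526
x_2 = g(1.999526) = 1.909495
x_3 = g(1.909495) = 1.943188
x_4 = g(1.943188) = 1.931460
x_5 = g(1.931460) = 1.935663
x_6 = g(1.935663) = 1.934171
x_7 = g(1.934171) = 1.934703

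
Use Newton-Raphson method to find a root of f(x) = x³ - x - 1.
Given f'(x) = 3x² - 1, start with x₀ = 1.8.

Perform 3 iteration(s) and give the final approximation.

f(x) = x³ - x - 1
f'(x) = 3x² - 1
x₀ = 1.8

Newton-Raphson formula: x_{n+1} = x_n - f(x_n)/f'(x_n)

Iteration 1:
  f(1.800000) = 3.032000
  f'(1.800000) = 8.720000
  x_1 = 1.800000 - 3.032000/8.720000 = 1.452294
Iteration 2:
  f(1.452294) = 0.610821
  f'(1.452294) = 5.327470
  x_2 = 1.452294 - 0.610821/5.327470 = 1.337639
Iteration 3:
  f(1.337639) = 0.055767
  f'(1.337639) = 4.367831
  x_3 = 1.337639 - 0.055767/4.367831 = 1.324871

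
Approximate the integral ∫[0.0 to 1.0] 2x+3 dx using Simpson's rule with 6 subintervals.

f(x) = 2x+3
a = 0.0, b = 1.0, n = 6
h = (b - a)/n = 0.166667

Simpson's rule: (h/3)[f(x₀) + 4f(x₁) + 2f(x₂) + ... + f(xₙ)]

x_0 = 0.0000, f(x_0) = 3.000000, coefficient = 1
x_1 = 0.1667, f(x_1) = 3.333333, coefficient = 4
x_2 = 0.3333, f(x_2) = 3.666667, coefficient = 2
x_3 = 0.5000, f(x_3) = 4.000000, coefficient = 4
x_4 = 0.6667, f(x_4) = 4.333333, coefficient = 2
x_5 = 0.8333, f(x_5) = 4.666667, coefficient = 4
x_6 = 1.0000, f(x_6) = 5.000000, coefficient = 1

I ≈ (0.166667/3) × 72.000000 = 4.000000
Exact value: 4.000000
Error: 0.000000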